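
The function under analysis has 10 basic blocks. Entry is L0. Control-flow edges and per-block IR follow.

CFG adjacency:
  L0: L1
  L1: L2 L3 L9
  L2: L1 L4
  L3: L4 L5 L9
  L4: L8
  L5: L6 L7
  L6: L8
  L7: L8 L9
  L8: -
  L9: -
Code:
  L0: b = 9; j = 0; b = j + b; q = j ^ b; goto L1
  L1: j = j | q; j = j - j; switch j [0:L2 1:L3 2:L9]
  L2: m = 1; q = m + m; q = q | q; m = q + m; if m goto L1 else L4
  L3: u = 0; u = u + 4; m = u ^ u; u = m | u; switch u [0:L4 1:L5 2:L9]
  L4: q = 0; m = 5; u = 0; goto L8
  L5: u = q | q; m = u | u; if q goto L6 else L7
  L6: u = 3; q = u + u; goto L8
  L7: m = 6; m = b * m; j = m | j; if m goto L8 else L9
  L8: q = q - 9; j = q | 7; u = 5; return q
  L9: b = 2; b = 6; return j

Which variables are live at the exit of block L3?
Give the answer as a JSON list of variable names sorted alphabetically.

Per-block:
  L0: {b,j,q} / ∅
  L1: {j} / {j,q}
  L2: {m,q} / ∅
  L3: {m,u} / ∅
  L4: {m,q,u} / ∅
  L5: {m,u} / {q}
  L6: {q,u} / ∅
  L7: {j,m} / {b,j}
  L8: {j,q,u} / {q}
  L9: {b} / {j}

Backward fixpoint:
  L0 li=∅ lo={b,j,q}
  L1 li={b,j,q} lo={b,j,q}
  L2 li={b,j} lo={b,j,q}
  L3 li={b,j,q} lo={b,j,q}
  L4 li=∅ lo={q}
  L5 li={b,j,q} lo={b,j,q}
  L6 li=∅ lo={q}
  L7 li={b,j,q} lo={j,q}
  L8 li={q} lo=∅
  L9 li={j} lo=∅

live-out(L3) = ["b", "j", "q"]

Answer: ["b", "j", "q"]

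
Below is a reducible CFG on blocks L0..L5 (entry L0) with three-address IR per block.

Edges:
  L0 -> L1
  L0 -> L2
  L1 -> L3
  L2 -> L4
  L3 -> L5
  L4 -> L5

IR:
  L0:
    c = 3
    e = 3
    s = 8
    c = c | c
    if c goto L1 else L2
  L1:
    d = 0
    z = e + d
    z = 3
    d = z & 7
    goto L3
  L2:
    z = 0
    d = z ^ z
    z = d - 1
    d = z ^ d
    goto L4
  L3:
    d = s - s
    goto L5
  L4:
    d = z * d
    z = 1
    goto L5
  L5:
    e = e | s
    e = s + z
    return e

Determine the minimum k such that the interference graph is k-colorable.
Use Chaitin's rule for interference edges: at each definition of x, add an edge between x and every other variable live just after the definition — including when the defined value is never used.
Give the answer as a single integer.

Answer: 4

Analysis:
Block summaries:
  L0: def={c,e,s} ue=∅
  L1: def={d,z} ue={e}
  L2: def={d,z} ue=∅
  L3: def={d} ue={s}
  L4: def={d,z} ue={d,z}
  L5: def={e} ue={e,s,z}

Backward fixpoint:
  live L0: ∅→{e,s}
  live L1: {e,s}→{e,s,z}
  live L2: {e,s}→{d,e,s,z}
  live L3: {e,s,z}→{e,s,z}
  live L4: {d,e,s,z}→{e,s,z}
  live L5: {e,s,z}→∅

Conflict graph:
  c — {e,s}
  d — {e,s,z}
  e — {c,d,s,z}
  s — {c,d,e,z}
  z — {d,e,s}

Chromatic number:
  {d,e,s,z} pairwise interfere (4-clique) ⇒ χ ≥ 4
  4-colouring: c0={e}  c1={s}  c2={c,d}  c3={z}
  χ = 4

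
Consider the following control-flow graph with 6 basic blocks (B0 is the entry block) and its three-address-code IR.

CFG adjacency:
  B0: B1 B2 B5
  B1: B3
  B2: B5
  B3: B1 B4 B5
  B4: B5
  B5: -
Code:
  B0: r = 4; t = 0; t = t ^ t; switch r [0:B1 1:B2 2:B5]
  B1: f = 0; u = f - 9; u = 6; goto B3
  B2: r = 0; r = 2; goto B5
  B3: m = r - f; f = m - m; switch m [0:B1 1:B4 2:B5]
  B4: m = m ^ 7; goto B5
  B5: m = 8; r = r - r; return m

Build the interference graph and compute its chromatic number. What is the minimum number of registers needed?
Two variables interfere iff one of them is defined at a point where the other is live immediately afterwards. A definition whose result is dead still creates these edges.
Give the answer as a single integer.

Per-block:
  B0: def={r,t} ue=∅
  B1: def={f,u} ue=∅
  B2: def={r} ue=∅
  B3: def={f,m} ue={f,r}
  B4: def={m} ue={m}
  B5: def={m,r} ue={r}

Liveness:
  B0: in=∅ out={r}
  B1: in={r} out={f,r}
  B2: in=∅ out={r}
  B3: in={f,r} out={m,r}
  B4: in={m,r} out={r}
  B5: in={r} out=∅

Interfere edges:
  f — {m,r,u}
  m — {f,r}
  r — {f,m,t,u}
  t — {r}
  u — {f,r}

Colouring:
  lower bound: {f,m,r} mutually conflict ⇒ χ ≥ 3
  3-colouring: r0={r}  r1={f,t}  r2={m,u}
  χ = 3

Answer: 3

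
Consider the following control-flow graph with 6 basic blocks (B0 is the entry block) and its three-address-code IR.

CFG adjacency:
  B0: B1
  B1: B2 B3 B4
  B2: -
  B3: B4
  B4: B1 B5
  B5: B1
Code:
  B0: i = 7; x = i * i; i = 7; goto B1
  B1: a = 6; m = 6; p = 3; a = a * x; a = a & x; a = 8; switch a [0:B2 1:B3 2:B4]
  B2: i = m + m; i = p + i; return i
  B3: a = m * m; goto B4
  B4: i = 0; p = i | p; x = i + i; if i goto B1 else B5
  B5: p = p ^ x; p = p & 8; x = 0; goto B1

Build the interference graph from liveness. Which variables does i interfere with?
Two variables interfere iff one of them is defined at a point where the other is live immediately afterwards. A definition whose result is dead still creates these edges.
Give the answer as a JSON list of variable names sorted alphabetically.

Answer: ["p", "x"]

Derivation:
Per-block:
  B0 def {i,x} use ∅
  B1 def {a,m,p} use {x}
  B2 def {i} use {m,p}
  B3 def {a} use {m}
  B4 def {i,p,x} use {p}
  B5 def {p,x} use {p,x}

Liveness:
  live B0: ∅→{x}
  live B1: {x}→{m,p}
  live B2: {m,p}→∅
  live B3: {m,p}→{p}
  live B4: {p}→{p,x}
  live B5: {p,x}→{x}

Interfere edges:
  a↔{m,p,x}
  i↔{p,x}
  m↔{a,p,x}
  p↔{a,i,m,x}
  x↔{a,i,m,p}

N(i) = ["p", "x"]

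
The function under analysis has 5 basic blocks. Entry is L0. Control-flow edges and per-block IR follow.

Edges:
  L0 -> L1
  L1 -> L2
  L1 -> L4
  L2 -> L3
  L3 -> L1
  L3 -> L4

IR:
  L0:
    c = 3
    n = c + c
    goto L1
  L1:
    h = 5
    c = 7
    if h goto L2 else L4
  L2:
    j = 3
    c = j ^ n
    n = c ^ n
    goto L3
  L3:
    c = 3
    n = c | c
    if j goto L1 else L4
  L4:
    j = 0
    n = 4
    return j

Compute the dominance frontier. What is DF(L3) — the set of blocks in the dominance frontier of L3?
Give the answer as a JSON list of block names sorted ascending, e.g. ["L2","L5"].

Answer: ["L1", "L4"]

Analysis:
idom tree: L1←L0 L2←L1 L3←L2 L4←L1
Join-block Dom:
  L1: preds {L0,L3}: {L0} ∩ {L0,L1,L2,L3} = {L0}; idom=L0
  L4: preds {L1,L3}: {L0,L1} ∩ {L0,L1,L2,L3} = {L0,L1}; idom=L1

DF derivation:
  join L1 pred L0: · stop@L0
  join L1 pred L3: L3→L2→L1 stop@L0
  join L4 pred L1: · stop@L1
  join L4 pred L3: L3→L2 stop@L1
  L0 → ∅
  L1 → {L1}
  L2 → {L1,L4}
  L3 → {L1,L4}
  L4 → ∅

DF(L3) = ["L1", "L4"]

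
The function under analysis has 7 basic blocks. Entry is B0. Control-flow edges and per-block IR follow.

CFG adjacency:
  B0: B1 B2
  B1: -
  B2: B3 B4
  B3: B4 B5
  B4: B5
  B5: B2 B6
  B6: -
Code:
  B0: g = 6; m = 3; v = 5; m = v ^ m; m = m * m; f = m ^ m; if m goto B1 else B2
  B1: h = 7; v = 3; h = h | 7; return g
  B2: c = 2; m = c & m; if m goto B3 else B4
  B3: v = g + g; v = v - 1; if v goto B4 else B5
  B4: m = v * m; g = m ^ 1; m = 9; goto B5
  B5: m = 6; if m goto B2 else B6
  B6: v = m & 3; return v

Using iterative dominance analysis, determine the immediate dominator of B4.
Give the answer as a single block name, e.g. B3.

Answer: B2

Analysis:
idom tree: B1←B0 B2←B0 B3←B2 B4←B2 B5←B2 B6←B5
Join-block Dom:
  B2: preds {B0,B5}: {B0} ∩ {B0,B2,B5} = {B0}; idom=B0
  B4: preds {B2,B3}: {B0,B2} ∩ {B0,B2,B3} = {B0,B2}; idom=B2
  B5: preds {B3,B4}: {B0,B2,B3} ∩ {B0,B2,B4} = {B0,B2}; idom=B2

idom(B4) = B2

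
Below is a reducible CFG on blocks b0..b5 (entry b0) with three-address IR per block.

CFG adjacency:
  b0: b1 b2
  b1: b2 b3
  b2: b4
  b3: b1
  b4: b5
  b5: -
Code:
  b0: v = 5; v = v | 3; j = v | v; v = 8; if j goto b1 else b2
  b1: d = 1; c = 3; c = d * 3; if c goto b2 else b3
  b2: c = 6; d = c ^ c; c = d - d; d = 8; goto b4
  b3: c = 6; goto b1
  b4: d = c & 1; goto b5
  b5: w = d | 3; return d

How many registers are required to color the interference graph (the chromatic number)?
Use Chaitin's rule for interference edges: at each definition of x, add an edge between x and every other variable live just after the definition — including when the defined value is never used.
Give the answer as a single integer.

Answer: 2

Working:
Block summaries:
  b0: {j,v} / ∅
  b1: {c,d} / ∅
  b2: {c,d} / ∅
  b3: {c} / ∅
  b4: {d} / {c}
  b5: {w} / {d}

Backward fixpoint:
  b0: in=∅ out=∅
  b1: in=∅ out=∅
  b2: in=∅ out={c}
  b3: in=∅ out=∅
  b4: in={c} out={d}
  b5: in={d} out=∅

Interference:
  c: {d}
  d: {c,w}
  j: {v}
  v: {j}
  w: {d}

Registers:
  lower bound: {c,d} mutually conflict ⇒ χ ≥ 2
  assign c→c1 d→c0 j→c0 v→c1 w→c1 — no edge inside a register ⇒ χ ≤ 2
  χ = 2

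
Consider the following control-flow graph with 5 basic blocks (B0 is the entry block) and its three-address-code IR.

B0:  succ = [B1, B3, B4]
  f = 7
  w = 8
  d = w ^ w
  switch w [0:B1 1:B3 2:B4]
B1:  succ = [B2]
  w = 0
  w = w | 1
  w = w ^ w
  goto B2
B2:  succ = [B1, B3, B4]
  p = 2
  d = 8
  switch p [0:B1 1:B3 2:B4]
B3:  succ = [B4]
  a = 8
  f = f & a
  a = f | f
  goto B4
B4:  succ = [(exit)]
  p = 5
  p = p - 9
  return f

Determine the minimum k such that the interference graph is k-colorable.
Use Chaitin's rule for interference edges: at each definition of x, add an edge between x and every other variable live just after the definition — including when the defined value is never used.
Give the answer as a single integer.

Answer: 3

Working:
Block summaries:
  B0 def {d,f,w} use ∅
  B1 def {w} use ∅
  B2 def {d,p} use ∅
  B3 def {a,f} use {f}
  B4 def {p} use {f}

Backward fixpoint:
  B0 li=∅ lo={f}
  B1 li={f} lo={f}
  B2 li={f} lo={f}
  B3 li={f} lo={f}
  B4 li={f} lo=∅

Interference:
  a — {f}
  d — {f,p,w}
  f — {a,d,p,w}
  p — {d,f}
  w — {d,f}

Registers:
  {d,f,p} pairwise interfere (3-clique) ⇒ χ ≥ 3
  3-colouring: c0={f}  c1={a,d}  c2={p,w}
  χ = 3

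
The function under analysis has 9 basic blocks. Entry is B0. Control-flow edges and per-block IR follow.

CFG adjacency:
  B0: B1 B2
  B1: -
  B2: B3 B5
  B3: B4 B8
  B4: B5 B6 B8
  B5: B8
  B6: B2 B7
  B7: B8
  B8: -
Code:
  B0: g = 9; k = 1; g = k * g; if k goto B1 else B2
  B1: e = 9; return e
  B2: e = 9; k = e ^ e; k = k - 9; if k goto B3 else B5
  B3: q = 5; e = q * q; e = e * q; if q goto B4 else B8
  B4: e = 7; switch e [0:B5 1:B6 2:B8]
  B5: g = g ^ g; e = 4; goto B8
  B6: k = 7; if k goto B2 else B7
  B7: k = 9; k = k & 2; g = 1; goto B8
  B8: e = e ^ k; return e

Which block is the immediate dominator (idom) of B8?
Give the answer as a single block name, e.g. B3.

Answer: B2

Derivation:
idom tree: B1←B0 B2←B0 B3←B2 B4←B3 B5←B2 B6←B4 B7←B6 B8←B2
Join-block Dom:
  B2: preds {B0,B6}: {B0} ∩ {B0,B2,B3,B4,B6} = {B0}; idom=B0
  B5: preds {B2,B4}: {B0,B2} ∩ {B0,B2,B3,B4} = {B0,B2}; idom=B2
  B8: preds {B3,B4,B5,B7}: {B0,B2,B3} ∩ {B0,B2,B3,B4} ∩ {B0,B2,B5} ∩ {B0,B2,B3,B4,B6,B7} = {B0,B2}; idom=B2

idom(B8) = B2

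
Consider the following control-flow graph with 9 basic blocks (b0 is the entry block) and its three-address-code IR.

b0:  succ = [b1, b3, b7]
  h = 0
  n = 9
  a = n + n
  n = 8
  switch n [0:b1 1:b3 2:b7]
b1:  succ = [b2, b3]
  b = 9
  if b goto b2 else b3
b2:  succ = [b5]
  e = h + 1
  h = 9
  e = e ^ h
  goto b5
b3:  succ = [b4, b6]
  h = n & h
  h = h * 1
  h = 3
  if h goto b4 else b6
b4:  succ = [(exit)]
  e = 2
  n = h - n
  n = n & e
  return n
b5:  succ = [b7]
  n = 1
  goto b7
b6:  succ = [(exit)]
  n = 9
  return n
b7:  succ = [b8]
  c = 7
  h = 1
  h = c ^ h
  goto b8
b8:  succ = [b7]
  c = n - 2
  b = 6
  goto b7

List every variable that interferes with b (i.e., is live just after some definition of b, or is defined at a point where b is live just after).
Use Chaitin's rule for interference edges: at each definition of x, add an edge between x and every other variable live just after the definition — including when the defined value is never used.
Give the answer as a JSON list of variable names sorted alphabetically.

Answer: ["h", "n"]

Working:
def/use:
  b0: def={a,h,n} ue=∅
  b1: def={b} ue=∅
  b2: def={e,h} ue={h}
  b3: def={h} ue={h,n}
  b4: def={e,n} ue={h,n}
  b5: def={n} ue=∅
  b6: def={n} ue=∅
  b7: def={c,h} ue=∅
  b8: def={b,c} ue={n}

Live sets:
  b0: in=∅ out={h,n}
  b1: in={h,n} out={h,n}
  b2: in={h} out=∅
  b3: in={h,n} out={h,n}
  b4: in={h,n} out=∅
  b5: in=∅ out={n}
  b6: in=∅ out=∅
  b7: in={n} out={n}
  b8: in={n} out={n}

Interference:
  a: {h}
  b: {h,n}
  c: {h,n}
  e: {h,n}
  h: {a,b,c,e,n}
  n: {b,c,e,h}

N(b) = ["h", "n"]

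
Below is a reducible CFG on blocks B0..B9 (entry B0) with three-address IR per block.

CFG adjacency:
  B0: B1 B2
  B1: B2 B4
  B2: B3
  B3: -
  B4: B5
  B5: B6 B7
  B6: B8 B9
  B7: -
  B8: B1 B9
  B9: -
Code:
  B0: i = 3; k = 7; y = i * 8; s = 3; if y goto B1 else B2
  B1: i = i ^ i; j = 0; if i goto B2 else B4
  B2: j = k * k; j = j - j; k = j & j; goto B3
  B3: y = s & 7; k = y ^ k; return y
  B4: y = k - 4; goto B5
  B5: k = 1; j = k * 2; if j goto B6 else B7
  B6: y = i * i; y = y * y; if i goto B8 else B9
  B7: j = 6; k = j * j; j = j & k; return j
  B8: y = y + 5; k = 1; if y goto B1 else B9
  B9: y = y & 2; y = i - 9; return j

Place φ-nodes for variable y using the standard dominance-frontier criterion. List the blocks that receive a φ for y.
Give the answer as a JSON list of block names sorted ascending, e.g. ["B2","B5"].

idom tree: B1←B0 B2←B0 B3←B2 B4←B1 B5←B4 B6←B5 B7←B5 B8←B6 B9←B6
Join-block Dom:
  B1: preds {B0,B8}: {B0} ∩ {B0,B1,B4,B5,B6,B8} = {B0}; idom=B0
  B2: preds {B0,B1}: {B0} ∩ {B0,B1} = {B0}; idom=B0
  B9: preds {B6,B8}: {B0,B1,B4,B5,B6} ∩ {B0,B1,B4,B5,B6,B8} = {B0,B1,B4,B5,B6}; idom=B6

Frontier:
  B1←B0: walk · to B0
  B1←B8: walk B8→B6→B5→B4→B1 to B0
  B2←B0: walk · to B0
  B2←B1: walk B1 to B0
  B9←B6: walk · to B6
  B9←B8: walk B8 to B6
  B0: DF=∅
  B1: DF={B1,B2}
  B2: DF=∅
  B3: DF=∅
  B4: DF={B1}
  B5: DF={B1}
  B6: DF={B1}
  B7: DF=∅
  B8: DF={B1,B9}
  B9: DF=∅

φ for y: defs {B0,B3,B4,B6,B8,B9}
  DF⁺ = {B1,B2,B9}

Answer: ["B1", "B2", "B9"]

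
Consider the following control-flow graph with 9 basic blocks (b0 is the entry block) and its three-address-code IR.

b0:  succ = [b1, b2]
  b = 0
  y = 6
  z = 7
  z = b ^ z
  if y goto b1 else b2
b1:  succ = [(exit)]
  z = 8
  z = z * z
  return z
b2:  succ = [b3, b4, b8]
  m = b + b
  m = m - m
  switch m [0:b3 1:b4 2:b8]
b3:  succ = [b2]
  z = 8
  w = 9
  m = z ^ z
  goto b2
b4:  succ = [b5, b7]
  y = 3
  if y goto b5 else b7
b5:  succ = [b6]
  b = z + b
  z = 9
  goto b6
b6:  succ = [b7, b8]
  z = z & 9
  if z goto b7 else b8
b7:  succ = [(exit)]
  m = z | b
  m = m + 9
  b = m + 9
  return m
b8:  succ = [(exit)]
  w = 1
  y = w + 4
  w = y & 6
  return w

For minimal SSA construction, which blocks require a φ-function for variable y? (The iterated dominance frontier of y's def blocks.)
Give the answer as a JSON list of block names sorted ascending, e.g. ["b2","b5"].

Answer: ["b8"]

Analysis:
idom tree: b1←b0 b2←b0 b3←b2 b4←b2 b5←b4 b6←b5 b7←b4 b8←b2
Dom at joins:
  b2: preds {b0,b3}: {b0} ∩ {b0,b2,b3} = {b0}; idom=b0
  b7: preds {b4,b6}: {b0,b2,b4} ∩ {b0,b2,b4,b5,b6} = {b0,b2,b4}; idom=b4
  b8: preds {b2,b6}: {b0,b2} ∩ {b0,b2,b4,b5,b6} = {b0,b2}; idom=b2

DF walk-up:
  b2←b0: walk · to b0
  b2←b3: walk b3→b2 to b0
  b7←b4: walk · to b4
  b7←b6: walk b6→b5 to b4
  b8←b2: walk · to b2
  b8←b6: walk b6→b5→b4 to b2
  b0 → ∅
  b1 → ∅
  b2 → {b2}
  b3 → {b2}
  b4 → {b8}
  b5 → {b7,b8}
  b6 → {b7,b8}
  b7 → ∅
  b8 → ∅

φ for y: defs {b0,b4,b8}
  DF⁺ = {b8}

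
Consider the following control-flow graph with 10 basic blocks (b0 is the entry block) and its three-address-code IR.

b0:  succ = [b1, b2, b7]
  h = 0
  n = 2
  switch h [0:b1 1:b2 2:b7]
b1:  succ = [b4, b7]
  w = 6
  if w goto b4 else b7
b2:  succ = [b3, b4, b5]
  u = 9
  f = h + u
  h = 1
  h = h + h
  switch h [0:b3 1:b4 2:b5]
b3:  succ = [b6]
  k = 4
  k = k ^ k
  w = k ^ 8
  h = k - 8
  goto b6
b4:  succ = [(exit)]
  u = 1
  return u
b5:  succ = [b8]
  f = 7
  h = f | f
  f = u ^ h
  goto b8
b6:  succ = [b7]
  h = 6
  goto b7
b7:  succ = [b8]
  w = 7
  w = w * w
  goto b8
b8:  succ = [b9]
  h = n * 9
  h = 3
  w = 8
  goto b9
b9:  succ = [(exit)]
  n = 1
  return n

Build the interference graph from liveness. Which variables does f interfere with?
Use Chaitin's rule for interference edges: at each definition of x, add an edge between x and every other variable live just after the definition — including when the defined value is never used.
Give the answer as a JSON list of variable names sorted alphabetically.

Per-block:
  b0 def {h,n} use ∅
  b1 def {w} use ∅
  b2 def {f,h,u} use {h}
  b3 def {h,k,w} use ∅
  b4 def {u} use ∅
  b5 def {f,h} use {u}
  b6 def {h} use ∅
  b7 def {w} use ∅
  b8 def {h,w} use {n}
  b9 def {n} use ∅

Live sets:
  b0: in=∅ out={h,n}
  b1: in={n} out={n}
  b2: in={h,n} out={n,u}
  b3: in={n} out={n}
  b4: in=∅ out=∅
  b5: in={n,u} out={n}
  b6: in={n} out={n}
  b7: in={n} out={n}
  b8: in={n} out=∅
  b9: in=∅ out=∅

Interfere edges:
  f: {n,u}
  h: {n,u}
  k: {n,w}
  n: {f,h,k,u,w}
  u: {f,h,n}
  w: {k,n}

N(f) = ["n", "u"]

Answer: ["n", "u"]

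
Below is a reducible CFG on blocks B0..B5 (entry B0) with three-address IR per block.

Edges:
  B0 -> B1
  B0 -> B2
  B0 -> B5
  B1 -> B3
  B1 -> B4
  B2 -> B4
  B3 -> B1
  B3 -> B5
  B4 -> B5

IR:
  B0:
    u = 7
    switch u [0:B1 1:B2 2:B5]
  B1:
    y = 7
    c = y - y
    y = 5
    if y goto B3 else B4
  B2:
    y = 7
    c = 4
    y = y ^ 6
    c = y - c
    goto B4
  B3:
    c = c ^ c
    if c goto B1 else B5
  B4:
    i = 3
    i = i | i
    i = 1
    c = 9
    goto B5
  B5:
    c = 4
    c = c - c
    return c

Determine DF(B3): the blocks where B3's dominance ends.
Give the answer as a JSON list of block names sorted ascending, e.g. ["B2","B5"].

idom tree: B1←B0 B2←B0 B3←B1 B4←B0 B5←B0
Dom∩ at merges:
  B1: preds {B0,B3}: {B0} ∩ {B0,B1,B3} = {B0}; idom=B0
  B4: preds {B1,B2}: {B0,B1} ∩ {B0,B2} = {B0}; idom=B0
  B5: preds {B0,B3,B4}: {B0} ∩ {B0,B1,B3} ∩ {B0,B4} = {B0}; idom=B0

DF walk-up:
  B1←B0: walk · to B0
  B1←B3: walk B3→B1 to B0
  B4←B1: walk B1 to B0
  B4←B2: walk B2 to B0
  B5←B0: walk · to B0
  B5←B3: walk B3→B1 to B0
  B5←B4: walk B4 to B0
  B0: DF=∅
  B1: DF={B1,B4,B5}
  B2: DF={B4}
  B3: DF={B1,B5}
  B4: DF={B5}
  B5: DF=∅

DF(B3) = ["B1", "B5"]

Answer: ["B1", "B5"]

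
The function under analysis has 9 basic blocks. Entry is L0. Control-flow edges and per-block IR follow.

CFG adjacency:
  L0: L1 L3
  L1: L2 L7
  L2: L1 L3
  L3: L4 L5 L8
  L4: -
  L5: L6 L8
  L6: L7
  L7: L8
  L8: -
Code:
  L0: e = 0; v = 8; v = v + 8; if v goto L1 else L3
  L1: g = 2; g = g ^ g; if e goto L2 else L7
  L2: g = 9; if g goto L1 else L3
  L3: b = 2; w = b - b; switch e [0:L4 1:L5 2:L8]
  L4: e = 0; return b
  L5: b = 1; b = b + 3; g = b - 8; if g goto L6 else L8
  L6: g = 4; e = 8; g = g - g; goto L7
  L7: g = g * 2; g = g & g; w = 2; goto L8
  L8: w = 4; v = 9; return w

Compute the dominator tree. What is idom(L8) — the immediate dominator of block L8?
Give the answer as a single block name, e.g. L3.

Answer: L0

Derivation:
idom tree: L1←L0 L2←L1 L3←L0 L4←L3 L5←L3 L6←L5 L7←L0 L8←L0
Dom at joins:
  L1: preds {L0,L2}: {L0} ∩ {L0,L1,L2} = {L0}; idom=L0
  L3: preds {L0,L2}: {L0} ∩ {L0,L1,L2} = {L0}; idom=L0
  L7: preds {L1,L6}: {L0,L1} ∩ {L0,L3,L5,L6} = {L0}; idom=L0
  L8: preds {L3,L5,L7}: {L0,L3} ∩ {L0,L3,L5} ∩ {L0,L7} = {L0}; idom=L0

idom(L8) = L0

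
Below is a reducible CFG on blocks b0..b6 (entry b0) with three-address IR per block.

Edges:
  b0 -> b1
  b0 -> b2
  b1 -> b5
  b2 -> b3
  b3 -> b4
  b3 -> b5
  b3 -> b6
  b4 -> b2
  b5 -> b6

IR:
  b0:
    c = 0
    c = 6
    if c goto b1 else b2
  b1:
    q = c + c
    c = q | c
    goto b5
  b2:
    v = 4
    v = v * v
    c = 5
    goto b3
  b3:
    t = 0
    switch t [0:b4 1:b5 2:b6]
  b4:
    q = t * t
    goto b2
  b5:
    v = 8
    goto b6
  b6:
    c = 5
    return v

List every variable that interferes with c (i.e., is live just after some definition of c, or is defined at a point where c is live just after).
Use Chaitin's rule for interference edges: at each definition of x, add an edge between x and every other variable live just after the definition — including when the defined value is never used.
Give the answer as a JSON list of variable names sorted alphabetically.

Answer: ["q", "v"]

Working:
Per-block:
  b0 def {c} use ∅
  b1 def {c,q} use {c}
  b2 def {c,v} use ∅
  b3 def {t} use ∅
  b4 def {q} use {t}
  b5 def {v} use ∅
  b6 def {c} use {v}

Backward fixpoint:
  b0: in=∅ out={c}
  b1: in={c} out=∅
  b2: in=∅ out={v}
  b3: in={v} out={t,v}
  b4: in={t} out=∅
  b5: in=∅ out={v}
  b6: in={v} out=∅

Interference:
  c — {q,v}
  q — {c}
  t — {v}
  v — {c,t}

N(c) = ["q", "v"]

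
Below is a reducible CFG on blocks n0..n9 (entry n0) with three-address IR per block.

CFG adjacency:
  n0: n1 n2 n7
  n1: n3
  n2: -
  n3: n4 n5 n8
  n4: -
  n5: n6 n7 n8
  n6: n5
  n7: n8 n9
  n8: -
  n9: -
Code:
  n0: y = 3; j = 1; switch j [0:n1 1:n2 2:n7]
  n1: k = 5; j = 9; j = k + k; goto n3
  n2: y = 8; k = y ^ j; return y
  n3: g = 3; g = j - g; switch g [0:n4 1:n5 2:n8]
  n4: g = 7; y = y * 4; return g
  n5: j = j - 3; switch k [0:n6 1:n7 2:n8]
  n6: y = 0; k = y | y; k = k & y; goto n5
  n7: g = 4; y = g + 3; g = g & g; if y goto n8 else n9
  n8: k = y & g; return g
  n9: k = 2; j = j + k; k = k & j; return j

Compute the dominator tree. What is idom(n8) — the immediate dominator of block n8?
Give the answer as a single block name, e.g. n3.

idom tree: n1←n0 n2←n0 n3←n1 n4←n3 n5←n3 n6←n5 n7←n0 n8←n0 n9←n7
Join-block Dom:
  n5: preds {n3,n6}: {n0,n1,n3} ∩ {n0,n1,n3,n5,n6} = {n0,n1,n3}; idom=n3
  n7: preds {n0,n5}: {n0} ∩ {n0,n1,n3,n5} = {n0}; idom=n0
  n8: preds {n3,n5,n7}: {n0,n1,n3} ∩ {n0,n1,n3,n5} ∩ {n0,n7} = {n0}; idom=n0

idom(n8) = n0

Answer: n0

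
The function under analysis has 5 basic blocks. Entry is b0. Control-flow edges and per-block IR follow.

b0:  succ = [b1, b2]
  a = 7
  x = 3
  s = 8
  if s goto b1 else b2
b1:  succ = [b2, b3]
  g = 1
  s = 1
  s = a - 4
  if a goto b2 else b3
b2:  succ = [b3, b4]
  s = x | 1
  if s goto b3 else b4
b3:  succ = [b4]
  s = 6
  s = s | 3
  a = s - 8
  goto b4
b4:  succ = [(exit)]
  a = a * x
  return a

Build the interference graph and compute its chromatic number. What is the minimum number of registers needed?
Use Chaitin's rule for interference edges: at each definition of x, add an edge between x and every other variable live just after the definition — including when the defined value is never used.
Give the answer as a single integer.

def/use:
  b0: {a,s,x} / ∅
  b1: {g,s} / {a}
  b2: {s} / {x}
  b3: {a,s} / ∅
  b4: {a} / {a,x}

Live sets:
  live b0: ∅→{a,x}
  live b1: {a,x}→{a,x}
  live b2: {a,x}→{a,x}
  live b3: {x}→{a,x}
  live b4: {a,x}→∅

Interference:
  a — {g,s,x}
  g — {a,x}
  s — {a,x}
  x — {a,g,s}

Colouring:
  clique {a,g,x} ⇒ need ≥ 3
  3-colouring: R0={a}  R1={x}  R2={g,s}
  χ = 3

Answer: 3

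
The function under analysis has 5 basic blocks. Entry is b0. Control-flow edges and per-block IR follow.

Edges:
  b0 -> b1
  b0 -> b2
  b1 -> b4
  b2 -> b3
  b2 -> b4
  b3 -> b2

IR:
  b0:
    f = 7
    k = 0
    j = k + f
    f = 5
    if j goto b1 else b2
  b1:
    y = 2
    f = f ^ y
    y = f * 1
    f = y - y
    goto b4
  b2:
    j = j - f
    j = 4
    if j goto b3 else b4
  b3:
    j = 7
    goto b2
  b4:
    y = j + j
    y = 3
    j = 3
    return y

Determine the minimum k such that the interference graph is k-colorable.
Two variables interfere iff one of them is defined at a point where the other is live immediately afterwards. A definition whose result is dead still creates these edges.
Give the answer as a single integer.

Per-block:
  b0 def {f,j,k} use ∅
  b1 def {f,y} use {f}
  b2 def {j} use {f,j}
  b3 def {j} use ∅
  b4 def {j,y} use {j}

Liveness:
  b0 li=∅ lo={f,j}
  b1 li={f,j} lo={j}
  b2 li={f,j} lo={f,j}
  b3 li={f} lo={f,j}
  b4 li={j} lo=∅

Interfere edges:
  f↔{j,k,y}
  j↔{f,y}
  k↔{f}
  y↔{f,j}

Registers:
  lower bound: {f,j,y} mutually conflict ⇒ χ ≥ 3
  3-colouring: R0={f}  R1={j,k}  R2={y}
  χ = 3

Answer: 3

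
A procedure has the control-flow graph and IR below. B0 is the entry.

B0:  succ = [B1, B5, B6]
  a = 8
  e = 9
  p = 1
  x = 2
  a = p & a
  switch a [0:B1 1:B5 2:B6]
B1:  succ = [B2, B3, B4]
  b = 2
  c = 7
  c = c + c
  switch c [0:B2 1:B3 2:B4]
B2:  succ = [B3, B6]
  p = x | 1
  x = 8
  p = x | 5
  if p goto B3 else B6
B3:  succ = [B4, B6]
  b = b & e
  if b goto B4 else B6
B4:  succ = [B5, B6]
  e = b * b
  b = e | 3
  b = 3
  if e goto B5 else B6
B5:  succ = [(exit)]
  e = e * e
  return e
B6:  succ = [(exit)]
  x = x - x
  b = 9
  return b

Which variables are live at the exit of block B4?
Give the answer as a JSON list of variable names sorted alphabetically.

def/use:
  B0: def={a,e,p,x} ue=∅
  B1: def={b,c} ue=∅
  B2: def={p,x} ue={x}
  B3: def={b} ue={b,e}
  B4: def={b,e} ue={b}
  B5: def={e} ue={e}
  B6: def={b,x} ue={x}

Liveness:
  B0 li=∅ lo={e,x}
  B1 li={e,x} lo={b,e,x}
  B2 li={b,e,x} lo={b,e,x}
  B3 li={b,e,x} lo={b,x}
  B4 li={b,x} lo={e,x}
  B5 li={e} lo=∅
  B6 li={x} lo=∅

live-out(B4) = ["e", "x"]

Answer: ["e", "x"]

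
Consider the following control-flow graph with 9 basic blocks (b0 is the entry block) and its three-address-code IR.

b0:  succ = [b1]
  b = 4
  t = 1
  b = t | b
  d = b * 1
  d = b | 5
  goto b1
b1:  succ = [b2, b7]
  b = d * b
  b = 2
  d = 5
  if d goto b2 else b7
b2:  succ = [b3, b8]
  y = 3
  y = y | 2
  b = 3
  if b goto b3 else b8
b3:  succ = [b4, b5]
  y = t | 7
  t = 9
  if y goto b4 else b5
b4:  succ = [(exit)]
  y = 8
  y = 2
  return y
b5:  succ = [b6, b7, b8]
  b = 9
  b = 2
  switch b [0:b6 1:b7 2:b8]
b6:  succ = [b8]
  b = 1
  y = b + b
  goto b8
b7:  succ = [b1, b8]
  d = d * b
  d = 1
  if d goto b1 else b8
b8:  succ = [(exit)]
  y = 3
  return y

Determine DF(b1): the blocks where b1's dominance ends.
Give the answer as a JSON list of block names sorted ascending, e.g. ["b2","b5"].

idom tree: b1←b0 b2←b1 b3←b2 b4←b3 b5←b3 b6←b5 b7←b1 b8←b1
Dom at joins:
  b1: preds {b0,b7}: {b0} ∩ {b0,b1,b7} = {b0}; idom=b0
  b7: preds {b1,b5}: {b0,b1} ∩ {b0,b1,b2,b3,b5} = {b0,b1}; idom=b1
  b8: preds {b2,b5,b6,b7}: {b0,b1,b2} ∩ {b0,b1,b2,b3,b5} ∩ {b0,b1,b2,b3,b5,b6} ∩ {b0,b1,b7} = {b0,b1}; idom=b1

DF derivation:
  b1←b0: walk · to b0
  b1←b7: walk b7→b1 to b0
  b7←b1: walk · to b1
  b7←b5: walk b5→b3→b2 to b1
  b8←b2: walk b2 to b1
  b8←b5: walk b5→b3→b2 to b1
  b8←b6: walk b6→b5→b3→b2 to b1
  b8←b7: walk b7 to b1
  b0: DF=∅
  b1: DF={b1}
  b2: DF={b7,b8}
  b3: DF={b7,b8}
  b4: DF=∅
  b5: DF={b7,b8}
  b6: DF={b8}
  b7: DF={b1,b8}
  b8: DF=∅

DF(b1) = ["b1"]

Answer: ["b1"]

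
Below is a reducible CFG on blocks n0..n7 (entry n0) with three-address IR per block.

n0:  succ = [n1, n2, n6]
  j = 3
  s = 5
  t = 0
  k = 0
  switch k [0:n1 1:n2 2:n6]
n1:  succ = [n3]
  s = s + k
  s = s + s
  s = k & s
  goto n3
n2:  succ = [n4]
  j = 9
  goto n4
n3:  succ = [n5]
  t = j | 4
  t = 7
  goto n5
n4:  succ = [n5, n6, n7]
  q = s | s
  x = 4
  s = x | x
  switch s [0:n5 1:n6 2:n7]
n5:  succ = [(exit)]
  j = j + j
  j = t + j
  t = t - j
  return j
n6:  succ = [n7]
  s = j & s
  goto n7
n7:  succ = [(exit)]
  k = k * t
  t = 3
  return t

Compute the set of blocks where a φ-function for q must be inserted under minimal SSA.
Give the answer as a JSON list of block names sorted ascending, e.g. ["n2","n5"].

Answer: ["n5", "n6", "n7"]

Derivation:
idom tree: n1←n0 n2←n0 n3←n1 n4←n2 n5←n0 n6←n0 n7←n0
Join-block Dom:
  n5: preds {n3,n4}: {n0,n1,n3} ∩ {n0,n2,n4} = {n0}; idom=n0
  n6: preds {n0,n4}: {n0} ∩ {n0,n2,n4} = {n0}; idom=n0
  n7: preds {n4,n6}: {n0,n2,n4} ∩ {n0,n6} = {n0}; idom=n0

DF derivation:
  n5←n3: walk n3→n1 to n0
  n5←n4: walk n4→n2 to n0
  n6←n0: walk · to n0
  n6←n4: walk n4→n2 to n0
  n7←n4: walk n4→n2 to n0
  n7←n6: walk n6 to n0
  n0 → ∅
  n1 → {n5}
  n2 → {n5,n6,n7}
  n3 → {n5}
  n4 → {n5,n6,n7}
  n5 → ∅
  n6 → {n7}
  n7 → ∅

φ for q: defs {n4}
  DF⁺ = {n5,n6,n7}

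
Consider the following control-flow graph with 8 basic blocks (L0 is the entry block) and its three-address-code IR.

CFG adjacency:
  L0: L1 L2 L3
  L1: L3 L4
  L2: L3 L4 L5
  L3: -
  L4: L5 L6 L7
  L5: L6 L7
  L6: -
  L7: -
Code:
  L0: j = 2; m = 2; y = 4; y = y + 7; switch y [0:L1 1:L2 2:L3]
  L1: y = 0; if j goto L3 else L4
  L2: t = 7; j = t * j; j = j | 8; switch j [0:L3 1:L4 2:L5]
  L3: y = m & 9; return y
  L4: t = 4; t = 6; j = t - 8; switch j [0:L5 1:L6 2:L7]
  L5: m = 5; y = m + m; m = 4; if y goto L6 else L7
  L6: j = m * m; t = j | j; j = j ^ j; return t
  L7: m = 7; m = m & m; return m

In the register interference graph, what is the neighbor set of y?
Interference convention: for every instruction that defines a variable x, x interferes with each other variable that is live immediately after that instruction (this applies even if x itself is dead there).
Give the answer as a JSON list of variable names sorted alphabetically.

Answer: ["j", "m"]

Analysis:
def/use:
  L0: {j,m,y} / ∅
  L1: {y} / {j}
  L2: {j,t} / {j}
  L3: {y} / {m}
  L4: {j,t} / ∅
  L5: {m,y} / ∅
  L6: {j,t} / {m}
  L7: {m} / ∅

Liveness:
  L0: in=∅ out={j,m}
  L1: in={j,m} out={m}
  L2: in={j,m} out={m}
  L3: in={m} out=∅
  L4: in={m} out={m}
  L5: in=∅ out={m}
  L6: in={m} out=∅
  L7: in=∅ out=∅

Interference:
  j↔{m,t,y}
  m↔{j,t,y}
  t↔{j,m}
  y↔{j,m}

N(y) = ["j", "m"]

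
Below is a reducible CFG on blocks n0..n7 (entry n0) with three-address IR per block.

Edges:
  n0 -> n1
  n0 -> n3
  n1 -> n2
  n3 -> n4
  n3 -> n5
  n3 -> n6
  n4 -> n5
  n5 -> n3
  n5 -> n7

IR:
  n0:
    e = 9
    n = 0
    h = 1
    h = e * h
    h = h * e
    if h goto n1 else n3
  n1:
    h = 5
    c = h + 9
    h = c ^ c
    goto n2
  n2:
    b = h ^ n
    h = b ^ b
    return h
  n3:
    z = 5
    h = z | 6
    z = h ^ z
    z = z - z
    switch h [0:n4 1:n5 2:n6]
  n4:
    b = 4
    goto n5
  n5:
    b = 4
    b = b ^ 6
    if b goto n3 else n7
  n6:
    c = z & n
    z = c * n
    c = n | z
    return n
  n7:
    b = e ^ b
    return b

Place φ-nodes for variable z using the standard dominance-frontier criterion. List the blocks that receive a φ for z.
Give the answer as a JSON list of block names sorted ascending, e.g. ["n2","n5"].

Answer: ["n3"]

Working:
idom tree: n1←n0 n2←n1 n3←n0 n4←n3 n5←n3 n6←n3 n7←n5
Join-block Dom:
  n3: preds {n0,n5}: {n0} ∩ {n0,n3,n5} = {n0}; idom=n0
  n5: preds {n3,n4}: {n0,n3} ∩ {n0,n3,n4} = {n0,n3}; idom=n3

DF walk-up:
  n3←n0: walk · to n0
  n3←n5: walk n5→n3 to n0
  n5←n3: walk · to n3
  n5←n4: walk n4 to n3
  n0: DF=∅
  n1: DF=∅
  n2: DF=∅
  n3: DF={n3}
  n4: DF={n5}
  n5: DF={n3}
  n6: DF=∅
  n7: DF=∅

φ for z: defs {n3,n6}
  DF⁺ = {n3}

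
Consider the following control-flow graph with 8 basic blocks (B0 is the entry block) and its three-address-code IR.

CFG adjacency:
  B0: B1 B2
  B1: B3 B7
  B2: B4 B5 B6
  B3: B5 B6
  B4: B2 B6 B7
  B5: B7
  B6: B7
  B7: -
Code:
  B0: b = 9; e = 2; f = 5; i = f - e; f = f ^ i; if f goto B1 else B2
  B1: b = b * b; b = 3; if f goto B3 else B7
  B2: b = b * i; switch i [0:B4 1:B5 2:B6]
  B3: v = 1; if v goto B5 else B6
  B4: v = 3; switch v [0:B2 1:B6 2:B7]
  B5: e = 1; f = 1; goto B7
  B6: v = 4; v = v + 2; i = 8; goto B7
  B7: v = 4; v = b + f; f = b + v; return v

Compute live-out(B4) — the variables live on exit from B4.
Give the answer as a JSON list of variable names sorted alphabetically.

def/use:
  B0 def {b,e,f,i} use ∅
  B1 def {b} use {b,f}
  B2 def {b} use {b,i}
  B3 def {v} use ∅
  B4 def {v} use ∅
  B5 def {e,f} use ∅
  B6 def {i,v} use ∅
  B7 def {f,v} use {b,f}

Live sets:
  B0 li=∅ lo={b,f,i}
  B1 li={b,f} lo={b,f}
  B2 li={b,f,i} lo={b,f,i}
  B3 li={b,f} lo={b,f}
  B4 li={b,f,i} lo={b,f,i}
  B5 li={b} lo={b,f}
  B6 li={b,f} lo={b,f}
  B7 li={b,f} lo=∅

live-out(B4) = ["b", "f", "i"]

Answer: ["b", "f", "i"]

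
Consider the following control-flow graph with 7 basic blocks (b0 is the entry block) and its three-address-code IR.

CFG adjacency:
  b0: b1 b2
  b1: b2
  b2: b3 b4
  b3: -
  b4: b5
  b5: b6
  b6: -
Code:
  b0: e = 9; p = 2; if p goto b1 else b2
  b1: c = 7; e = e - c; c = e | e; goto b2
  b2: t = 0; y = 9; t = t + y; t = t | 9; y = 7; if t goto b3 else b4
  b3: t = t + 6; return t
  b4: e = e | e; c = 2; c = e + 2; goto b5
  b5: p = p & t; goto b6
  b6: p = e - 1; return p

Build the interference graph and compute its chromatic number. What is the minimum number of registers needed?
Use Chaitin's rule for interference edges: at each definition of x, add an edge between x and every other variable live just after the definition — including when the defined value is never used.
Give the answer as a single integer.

Answer: 4

Derivation:
Block summaries:
  b0 def {e,p} use ∅
  b1 def {c,e} use {e}
  b2 def {t,y} use ∅
  b3 def {t} use {t}
  b4 def {c,e} use {e}
  b5 def {p} use {p,t}
  b6 def {p} use {e}

Liveness:
  b0 li=∅ lo={e,p}
  b1 li={e,p} lo={e,p}
  b2 li={e,p} lo={e,p,t}
  b3 li={t} lo=∅
  b4 li={e,p,t} lo={e,p,t}
  b5 li={e,p,t} lo={e}
  b6 li={e} lo=∅

Interfere edges:
  c: {e,p,t}
  e: {c,p,t,y}
  p: {c,e,t,y}
  t: {c,e,p,y}
  y: {e,p,t}

Colouring:
  clique {c,e,p,t} ⇒ need ≥ 4
  4-colouring: r0={e}  r1={p}  r2={t}  r3={c,y}
  χ = 4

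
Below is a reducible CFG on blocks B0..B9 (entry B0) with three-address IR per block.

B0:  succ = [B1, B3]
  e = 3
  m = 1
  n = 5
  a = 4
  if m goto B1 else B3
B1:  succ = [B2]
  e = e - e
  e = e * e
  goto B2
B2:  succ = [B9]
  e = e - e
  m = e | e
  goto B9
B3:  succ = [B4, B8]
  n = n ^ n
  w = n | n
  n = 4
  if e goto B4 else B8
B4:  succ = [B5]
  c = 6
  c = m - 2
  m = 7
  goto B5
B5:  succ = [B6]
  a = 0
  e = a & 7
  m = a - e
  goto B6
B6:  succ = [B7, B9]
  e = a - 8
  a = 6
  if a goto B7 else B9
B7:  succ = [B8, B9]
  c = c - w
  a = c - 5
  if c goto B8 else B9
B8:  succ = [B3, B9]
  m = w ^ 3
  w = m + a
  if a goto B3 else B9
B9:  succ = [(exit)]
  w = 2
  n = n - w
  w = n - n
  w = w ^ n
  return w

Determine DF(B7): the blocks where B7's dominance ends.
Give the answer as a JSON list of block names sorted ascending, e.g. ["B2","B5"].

idom tree: B1←B0 B2←B1 B3←B0 B4←B3 B5←B4 B6←B5 B7←B6 B8←B3 B9←B0
Join-block Dom:
  B3: preds {B0,B8}: {B0} ∩ {B0,B3,B8} = {B0}; idom=B0
  B8: preds {B3,B7}: {B0,B3} ∩ {B0,B3,B4,B5,B6,B7} = {B0,B3}; idom=B3
  B9: preds {B2,B6,B7,B8}: {B0,B1,B2} ∩ {B0,B3,B4,B5,B6} ∩ {B0,B3,B4,B5,B6,B7} ∩ {B0,B3,B8} = {B0}; idom=B0

DF walk-up:
  B3←B0: walk · to B0
  B3←B8: walk B8→B3 to B0
  B8←B3: walk · to B3
  B8←B7: walk B7→B6→B5→B4 to B3
  B9←B2: walk B2→B1 to B0
  B9←B6: walk B6→B5→B4→B3 to B0
  B9←B7: walk B7→B6→B5→B4→B3 to B0
  B9←B8: walk B8→B3 to B0
  DF(B0)=∅
  DF(B1)={B9}
  DF(B2)={B9}
  DF(B3)={B3,B9}
  DF(B4)={B8,B9}
  DF(B5)={B8,B9}
  DF(B6)={B8,B9}
  DF(B7)={B8,B9}
  DF(B8)={B3,B9}
  DF(B9)=∅

DF(B7) = ["B8", "B9"]

Answer: ["B8", "B9"]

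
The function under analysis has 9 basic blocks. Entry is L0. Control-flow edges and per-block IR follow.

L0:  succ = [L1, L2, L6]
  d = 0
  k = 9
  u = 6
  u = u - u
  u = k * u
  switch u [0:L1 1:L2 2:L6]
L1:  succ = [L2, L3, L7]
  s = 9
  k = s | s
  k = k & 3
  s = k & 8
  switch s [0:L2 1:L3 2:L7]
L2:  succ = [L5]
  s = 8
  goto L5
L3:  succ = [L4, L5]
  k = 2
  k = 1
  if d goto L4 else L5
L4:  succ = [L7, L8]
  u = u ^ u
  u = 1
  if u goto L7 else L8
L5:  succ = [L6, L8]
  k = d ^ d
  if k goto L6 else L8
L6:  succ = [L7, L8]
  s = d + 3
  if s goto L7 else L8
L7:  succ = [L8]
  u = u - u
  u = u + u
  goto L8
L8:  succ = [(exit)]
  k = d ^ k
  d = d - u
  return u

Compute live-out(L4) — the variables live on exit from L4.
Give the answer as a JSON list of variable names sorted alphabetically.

Per-block:
  L0: {d,k,u} / ∅
  L1: {k,s} / ∅
  L2: {s} / ∅
  L3: {k} / {d}
  L4: {u} / {u}
  L5: {k} / {d}
  L6: {s} / {d}
  L7: {u} / {u}
  L8: {d,k} / {d,k,u}

Backward fixpoint:
  L0: in=∅ out={d,k,u}
  L1: in={d,u} out={d,k,u}
  L2: in={d,u} out={d,u}
  L3: in={d,u} out={d,k,u}
  L4: in={d,k,u} out={d,k,u}
  L5: in={d,u} out={d,k,u}
  L6: in={d,k,u} out={d,k,u}
  L7: in={d,k,u} out={d,k,u}
  L8: in={d,k,u} out=∅

live-out(L4) = ["d", "k", "u"]

Answer: ["d", "k", "u"]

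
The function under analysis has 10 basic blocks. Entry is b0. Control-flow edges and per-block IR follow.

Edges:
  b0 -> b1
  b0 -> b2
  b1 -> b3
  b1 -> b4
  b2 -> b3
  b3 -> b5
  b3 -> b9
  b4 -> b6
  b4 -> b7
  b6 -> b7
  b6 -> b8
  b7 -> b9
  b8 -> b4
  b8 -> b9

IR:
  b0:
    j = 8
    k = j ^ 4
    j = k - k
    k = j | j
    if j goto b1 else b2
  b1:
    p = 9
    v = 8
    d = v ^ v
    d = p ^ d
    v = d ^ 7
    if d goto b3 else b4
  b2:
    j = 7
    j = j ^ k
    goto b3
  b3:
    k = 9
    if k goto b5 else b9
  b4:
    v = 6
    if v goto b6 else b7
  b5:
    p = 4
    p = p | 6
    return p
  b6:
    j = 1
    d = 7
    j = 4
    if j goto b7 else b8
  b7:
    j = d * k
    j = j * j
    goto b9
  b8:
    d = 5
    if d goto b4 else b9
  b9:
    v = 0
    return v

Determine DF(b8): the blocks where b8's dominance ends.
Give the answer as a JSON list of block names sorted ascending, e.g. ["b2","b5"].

idom tree: b1←b0 b2←b0 b3←b0 b4←b1 b5←b3 b6←b4 b7←b4 b8←b6 b9←b0
Join-block Dom:
  b3: preds {b1,b2}: {b0,b1} ∩ {b0,b2} = {b0}; idom=b0
  b4: preds {b1,b8}: {b0,b1} ∩ {b0,b1,b4,b6,b8} = {b0,b1}; idom=b1
  b7: preds {b4,b6}: {b0,b1,b4} ∩ {b0,b1,b4,b6} = {b0,b1,b4}; idom=b4
  b9: preds {b3,b7,b8}: {b0,b3} ∩ {b0,b1,b4,b7} ∩ {b0,b1,b4,b6,b8} = {b0}; idom=b0

Frontier:
  b3←b1: walk b1 to b0
  b3←b2: walk b2 to b0
  b4←b1: walk · to b1
  b4←b8: walk b8→b6→b4 to b1
  b7←b4: walk · to b4
  b7←b6: walk b6 to b4
  b9←b3: walk b3 to b0
  b9←b7: walk b7→b4→b1 to b0
  b9←b8: walk b8→b6→b4→b1 to b0
  b0 → ∅
  b1 → {b3,b9}
  b2 → {b3}
  b3 → {b9}
  b4 → {b4,b9}
  b5 → ∅
  b6 → {b4,b7,b9}
  b7 → {b9}
  b8 → {b4,b9}
  b9 → ∅

DF(b8) = ["b4", "b9"]

Answer: ["b4", "b9"]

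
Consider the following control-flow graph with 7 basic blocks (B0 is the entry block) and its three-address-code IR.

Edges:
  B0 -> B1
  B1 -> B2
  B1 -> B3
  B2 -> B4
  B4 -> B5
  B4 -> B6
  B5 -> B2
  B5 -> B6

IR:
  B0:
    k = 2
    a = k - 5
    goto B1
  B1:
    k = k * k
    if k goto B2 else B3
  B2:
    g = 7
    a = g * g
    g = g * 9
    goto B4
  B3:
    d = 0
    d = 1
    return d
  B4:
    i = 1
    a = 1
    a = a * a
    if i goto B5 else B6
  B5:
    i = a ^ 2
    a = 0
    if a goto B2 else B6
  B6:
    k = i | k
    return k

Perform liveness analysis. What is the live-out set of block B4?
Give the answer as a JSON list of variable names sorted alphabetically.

Answer: ["a", "i", "k"]

Analysis:
Block summaries:
  B0 def {a,k} use ∅
  B1 def {k} use {k}
  B2 def {a,g} use ∅
  B3 def {d} use ∅
  B4 def {a,i} use ∅
  B5 def {a,i} use {a}
  B6 def {k} use {i,k}

Live sets:
  live B0: ∅→{k}
  live B1: {k}→{k}
  live B2: {k}→{k}
  live B3: ∅→∅
  live B4: {k}→{a,i,k}
  live B5: {a,k}→{i,k}
  live B6: {i,k}→∅

live-out(B4) = ["a", "i", "k"]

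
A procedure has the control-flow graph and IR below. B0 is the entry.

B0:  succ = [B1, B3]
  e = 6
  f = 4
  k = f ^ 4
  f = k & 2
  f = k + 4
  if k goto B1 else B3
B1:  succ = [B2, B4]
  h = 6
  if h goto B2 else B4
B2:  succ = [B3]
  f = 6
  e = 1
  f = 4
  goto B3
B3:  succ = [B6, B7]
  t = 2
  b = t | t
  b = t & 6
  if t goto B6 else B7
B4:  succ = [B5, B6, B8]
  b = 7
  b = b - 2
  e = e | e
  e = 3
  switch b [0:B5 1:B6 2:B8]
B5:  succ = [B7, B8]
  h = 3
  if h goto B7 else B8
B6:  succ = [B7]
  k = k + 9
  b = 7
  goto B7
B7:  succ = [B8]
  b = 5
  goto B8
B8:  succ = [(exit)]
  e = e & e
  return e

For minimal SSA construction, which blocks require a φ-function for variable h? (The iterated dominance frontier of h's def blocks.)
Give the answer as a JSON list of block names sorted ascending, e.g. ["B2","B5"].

idom tree: B1←B0 B2←B1 B3←B0 B4←B1 B5←B4 B6←B0 B7←B0 B8←B0
Join-block Dom:
  B3: preds {B0,B2}: {B0} ∩ {B0,B1,B2} = {B0}; idom=B0
  B6: preds {B3,B4}: {B0,B3} ∩ {B0,B1,B4} = {B0}; idom=B0
  B7: preds {B3,B5,B6}: {B0,B3} ∩ {B0,B1,B4,B5} ∩ {B0,B6} = {B0}; idom=B0
  B8: preds {B4,B5,B7}: {B0,B1,B4} ∩ {B0,B1,B4,B5} ∩ {B0,B7} = {B0}; idom=B0

Frontier:
  join B3 pred B0: · stop@B0
  join B3 pred B2: B2→B1 stop@B0
  join B6 pred B3: B3 stop@B0
  join B6 pred B4: B4→B1 stop@B0
  join B7 pred B3: B3 stop@B0
  join B7 pred B5: B5→B4→B1 stop@B0
  join B7 pred B6: B6 stop@B0
  join B8 pred B4: B4→B1 stop@B0
  join B8 pred B5: B5→B4→B1 stop@B0
  join B8 pred B7: B7 stop@B0
  DF(B0)=∅
  DF(B1)={B3,B6,B7,B8}
  DF(B2)={B3}
  DF(B3)={B6,B7}
  DF(B4)={B6,B7,B8}
  DF(B5)={B7,B8}
  DF(B6)={B7}
  DF(B7)={B8}
  DF(B8)=∅

φ for h: defs {B1,B5}
  DF⁺ = {B3,B6,B7,B8}

Answer: ["B3", "B6", "B7", "B8"]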